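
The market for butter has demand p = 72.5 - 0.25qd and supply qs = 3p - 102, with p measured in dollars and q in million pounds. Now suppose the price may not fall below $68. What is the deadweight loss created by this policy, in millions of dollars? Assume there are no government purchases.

Rearranging demand gives qd = 290 - 4p. Without the control the market clears where 290 - 4p = 3p - 102, i.e. p* = 56 and q* = 66.
Because the floor (68) lies above the market-clearing price, it is binding.
At p = 68: qd = 290 - 4·68 = 18 and qs = 3·68 - 102 = 102.
Quantity traded falls to 18. At q = 18 the demand price is (290 - 18)/4 = 68 and the supply price is (102 + 18)/3 = 40.
Deadweight loss = ½ · (68 - 40) · (66 - 18) = ½ · 28 · 48 = 672.

672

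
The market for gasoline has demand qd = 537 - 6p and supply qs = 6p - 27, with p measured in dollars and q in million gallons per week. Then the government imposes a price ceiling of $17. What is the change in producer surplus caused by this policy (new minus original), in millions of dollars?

Setting quantity demanded equal to quantity supplied, 537 - 6p = 6p - 27, gives p* = 47 and q* = 255.
The ceiling of 17 is below the equilibrium price 47, so it binds.
At p = 17: qd = 537 - 6·17 = 435 and qs = 6·17 - 27 = 75.
Producer surplus without the control is ½ · (47 - 4.5) · 255 = 5418.75.
With the ceiling, producers sell 75 units at 17, so PS = ½ · (17 - 4.5) · 75 = 468.75.
Change in producer surplus = 468.75 - 5418.75 = -4950.

-4950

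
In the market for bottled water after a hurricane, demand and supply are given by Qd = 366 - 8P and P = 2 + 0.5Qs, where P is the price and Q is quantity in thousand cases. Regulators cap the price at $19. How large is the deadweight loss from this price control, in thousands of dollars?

Rearranging supply gives Qs = 2P - 4. Equilibrium: 366 - 8P = 2P - 4, so 370 = 10P and P* = 37, Q* = 70.
Since 19 < 37, the ceiling is binding.
At P = 19: Qd = 366 - 8·19 = 214 and Qs = 2·19 - 4 = 34.
Quantity traded falls to 34. At Q = 34 the demand price is (366 - 34)/8 = 41.5 and the supply price is (4 + 34)/2 = 19.
Deadweight loss = ½ · (41.5 - 19) · (70 - 34) = ½ · 22.5 · 36 = 405.

405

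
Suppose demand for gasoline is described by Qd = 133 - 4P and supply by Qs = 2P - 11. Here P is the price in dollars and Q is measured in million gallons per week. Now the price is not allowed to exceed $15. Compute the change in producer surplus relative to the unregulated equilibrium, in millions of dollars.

-252

Without the control the market clears where 133 - 4P = 2P - 11, i.e. P* = 24 and Q* = 37.
Since 15 < 24, the ceiling is binding.
At P = 15: Qd = 133 - 4·15 = 73 and Qs = 2·15 - 11 = 19.
Producer surplus without the control is ½ · (24 - 5.5) · 37 = 342.25.
With the ceiling, producers sell 19 units at 15, so PS = ½ · (15 - 5.5) · 19 = 90.25.
Change in producer surplus = 90.25 - 342.25 = -252.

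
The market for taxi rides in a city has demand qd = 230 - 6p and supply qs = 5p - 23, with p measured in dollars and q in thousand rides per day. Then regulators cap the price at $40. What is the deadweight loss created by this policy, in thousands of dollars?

Equilibrium: 230 - 6p = 5p - 23, so 253 = 11p and p* = 23, q* = 92.
The ceiling of 40 is above the equilibrium price 23, so it is not binding; the market clears at p* = 23, q* = 92.
Since the control does not bind, no trades are prevented and deadweight loss is zero.

0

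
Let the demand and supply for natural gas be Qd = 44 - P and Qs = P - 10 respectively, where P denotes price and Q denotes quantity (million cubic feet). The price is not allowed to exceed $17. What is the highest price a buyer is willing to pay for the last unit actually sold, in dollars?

Setting quantity demanded equal to quantity supplied, 44 - P = P - 10, gives P* = 27 and Q* = 17.
Since 17 < 27, the ceiling is binding.
At P = 17: Qd = 44 - 17 = 27 and Qs = 17 - 10 = 7.
Only 7 units reach the market. On the demand curve, the marginal buyer's willingness to pay at Q = 7 is (44 - 7) = 37.

37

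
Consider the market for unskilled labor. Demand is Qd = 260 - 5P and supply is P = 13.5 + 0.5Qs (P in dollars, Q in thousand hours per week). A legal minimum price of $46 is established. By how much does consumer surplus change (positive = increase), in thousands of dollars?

Rearranging supply gives Qs = 2P - 27. Equilibrium: 260 - 5P = 2P - 27, so 287 = 7P and P* = 41, Q* = 55.
Since 46 > 41, the floor is binding.
At P = 46: Qd = 260 - 5·46 = 30 and Qs = 2·46 - 27 = 65.
Consumer surplus without the control is ½ · (52 - 41) · 55 = 302.5.
With the floor, consumers buy 30 units at 46, so CS = ½ · (52 - 46) · 30 = 90.
Change in consumer surplus = 90 - 302.5 = -212.5.

-212.5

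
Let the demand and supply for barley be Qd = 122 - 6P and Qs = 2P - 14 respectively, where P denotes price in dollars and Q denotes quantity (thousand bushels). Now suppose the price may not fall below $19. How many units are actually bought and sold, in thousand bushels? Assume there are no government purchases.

In a free market, 122 - 6P = 2P - 14 gives the equilibrium P* = 17, Q* = 20.
The floor of 19 is above the equilibrium price 17, so it binds.
At P = 19: Qd = 122 - 6·19 = 8 and Qs = 2·19 - 14 = 24.
The quantity actually transacted is the short side, demand: 8.

8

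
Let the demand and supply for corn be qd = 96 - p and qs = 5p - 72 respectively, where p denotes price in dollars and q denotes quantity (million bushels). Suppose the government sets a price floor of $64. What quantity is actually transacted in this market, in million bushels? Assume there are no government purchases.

In a free market, 96 - p = 5p - 72 gives the equilibrium p* = 28, q* = 68.
Since 64 > 28, the floor is binding.
At p = 64: qd = 96 - 64 = 32 and qs = 5·64 - 72 = 248.
The quantity actually transacted is the short side, demand: 32.

32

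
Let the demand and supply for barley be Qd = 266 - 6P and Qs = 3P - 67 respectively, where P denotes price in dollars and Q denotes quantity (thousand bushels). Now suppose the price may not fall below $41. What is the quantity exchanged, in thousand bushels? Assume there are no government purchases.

In a free market, 266 - 6P = 3P - 67 gives the equilibrium P* = 37, Q* = 44.
Because the floor (41) lies above the market-clearing price, it is binding.
At P = 41: Qd = 266 - 6·41 = 20 and Qs = 3·41 - 67 = 56.
The quantity actually transacted is the short side, demand: 20.

20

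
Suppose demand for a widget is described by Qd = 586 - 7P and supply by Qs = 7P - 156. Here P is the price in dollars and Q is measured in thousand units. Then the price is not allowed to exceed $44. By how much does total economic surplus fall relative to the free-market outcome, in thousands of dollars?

567

In a free market, 586 - 7P = 7P - 156 gives the equilibrium P* = 53, Q* = 215.
Since 44 < 53, the ceiling is binding.
At P = 44: Qd = 586 - 7·44 = 278 and Qs = 7·44 - 156 = 152.
Quantity traded falls to 152. At Q = 152 the demand price is (586 - 152)/7 = 62 and the supply price is (156 + 152)/7 = 44.
Deadweight loss = ½ · (62 - 44) · (215 - 152) = ½ · 18 · 63 = 567.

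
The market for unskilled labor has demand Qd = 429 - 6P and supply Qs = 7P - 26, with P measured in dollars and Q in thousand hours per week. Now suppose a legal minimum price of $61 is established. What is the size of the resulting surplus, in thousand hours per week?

In a free market, 429 - 6P = 7P - 26 gives the equilibrium P* = 35, Q* = 219.
Because the floor (61) lies above the market-clearing price, it is binding.
At P = 61: Qd = 429 - 6·61 = 63 and Qs = 7·61 - 26 = 401.
Surplus = Qs - Qd = 401 - 63 = 338.

338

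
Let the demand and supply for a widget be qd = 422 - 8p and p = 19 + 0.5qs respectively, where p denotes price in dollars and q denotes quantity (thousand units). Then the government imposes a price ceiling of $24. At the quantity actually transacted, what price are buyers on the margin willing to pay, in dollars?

51.5

Rearranging supply gives qs = 2p - 38. In a free market, 422 - 8p = 2p - 38 gives the equilibrium p* = 46, q* = 54.
The ceiling of 24 is below the equilibrium price 46, so it binds.
At p = 24: qd = 422 - 8·24 = 230 and qs = 2·24 - 38 = 10.
Only 10 units reach the market. On the demand curve, the marginal buyer's willingness to pay at q = 10 is (422 - 10)/8 = 51.5.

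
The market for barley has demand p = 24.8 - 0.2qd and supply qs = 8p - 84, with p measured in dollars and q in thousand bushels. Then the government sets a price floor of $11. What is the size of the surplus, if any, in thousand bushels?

Rearranging demand gives qd = 124 - 5p. Setting quantity demanded equal to quantity supplied, 124 - 5p = 8p - 84, gives p* = 16 and q* = 44.
The floor of 11 is below the equilibrium price 16, so it is not binding; the market clears at p* = 16, q* = 44.
Since the control does not bind, there is no surplus.

0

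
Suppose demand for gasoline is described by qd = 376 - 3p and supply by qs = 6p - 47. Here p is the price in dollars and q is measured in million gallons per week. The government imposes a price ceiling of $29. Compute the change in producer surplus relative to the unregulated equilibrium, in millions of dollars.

Setting quantity demanded equal to quantity supplied, 376 - 3p = 6p - 47, gives p* = 47 and q* = 235.
The ceiling of 29 is below the equilibrium price 47, so it binds.
At p = 29: qd = 376 - 3·29 = 289 and qs = 6·29 - 47 = 127.
Producer surplus without the control is ½ · (47 - 47/6) · 235 = 55225/12.
With the ceiling, producers sell 127 units at 29, so PS = ½ · (29 - 47/6) · 127 = 16129/12.
Change in producer surplus = 16129/12 - 55225/12 = -3258.

-3258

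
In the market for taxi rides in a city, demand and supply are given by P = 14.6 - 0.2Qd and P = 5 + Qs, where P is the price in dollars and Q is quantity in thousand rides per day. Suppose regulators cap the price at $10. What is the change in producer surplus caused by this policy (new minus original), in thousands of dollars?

Rearranging demand gives Qd = 73 - 5P; rearranging supply gives Qs = P - 5. Without the control the market clears where 73 - 5P = P - 5, i.e. P* = 13 and Q* = 8.
Since 10 < 13, the ceiling is binding.
At P = 10: Qd = 73 - 5·10 = 23 and Qs = 10 - 5 = 5.
Producer surplus without the control is ½ · (13 - 5) · 8 = 32.
With the ceiling, producers sell 5 units at 10, so PS = ½ · (10 - 5) · 5 = 12.5.
Change in producer surplus = 12.5 - 32 = -19.5.

-19.5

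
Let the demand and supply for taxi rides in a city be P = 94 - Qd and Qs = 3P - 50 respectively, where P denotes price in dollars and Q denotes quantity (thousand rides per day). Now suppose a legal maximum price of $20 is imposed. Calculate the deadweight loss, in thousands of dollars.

Rearranging demand gives Qd = 94 - P. Setting quantity demanded equal to quantity supplied, 94 - P = 3P - 50, gives P* = 36 and Q* = 58.
The ceiling of 20 is below the equilibrium price 36, so it binds.
At P = 20: Qd = 94 - 20 = 74 and Qs = 3·20 - 50 = 10.
Quantity traded falls to 10. At Q = 10 the demand price is 94 - 10 = 84 and the supply price is (50 + 10)/3 = 20.
Deadweight loss = ½ · (84 - 20) · (58 - 10) = ½ · 64 · 48 = 1536.

1536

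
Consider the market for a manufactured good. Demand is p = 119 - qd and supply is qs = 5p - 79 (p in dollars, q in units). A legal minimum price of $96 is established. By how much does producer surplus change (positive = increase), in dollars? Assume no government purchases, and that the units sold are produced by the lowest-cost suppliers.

Rearranging demand gives qd = 119 - p. Without the control the market clears where 119 - p = 5p - 79, i.e. p* = 33 and q* = 86.
The floor of 96 is above the equilibrium price 33, so it binds.
At p = 96: qd = 119 - 96 = 23 and qs = 5·96 - 79 = 401.
Producer surplus without the control is ½ · (33 - 15.8) · 86 = 739.6.
With the floor, 23 units are sold at 96. The supply price at q = 23 is 20.4, so PS = ½ · [(96 - 15.8) + (96 - 20.4)] · 23 = 1791.7.
Change in producer surplus = 1791.7 - 739.6 = 1052.1.

1052.1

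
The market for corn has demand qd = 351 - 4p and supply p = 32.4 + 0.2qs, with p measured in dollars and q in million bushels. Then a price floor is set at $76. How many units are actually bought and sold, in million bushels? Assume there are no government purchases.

47

Rearranging supply gives qs = 5p - 162. Equilibrium: 351 - 4p = 5p - 162, so 513 = 9p and p* = 57, q* = 123.
Because the floor (76) lies above the market-clearing price, it is binding.
At p = 76: qd = 351 - 4·76 = 47 and qs = 5·76 - 162 = 218.
The quantity actually transacted is the short side, demand: 47.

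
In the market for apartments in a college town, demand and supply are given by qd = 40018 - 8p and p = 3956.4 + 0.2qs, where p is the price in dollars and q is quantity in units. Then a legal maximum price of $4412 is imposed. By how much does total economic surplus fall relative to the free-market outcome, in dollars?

Rearranging supply gives qs = 5p - 19782. In a free market, 40018 - 8p = 5p - 19782 gives the equilibrium p* = 4600, q* = 3218.
The ceiling of 4412 is below the equilibrium price 4600, so it binds.
At p = 4412: qd = 40018 - 8·4412 = 4722 and qs = 5·4412 - 19782 = 2278.
Quantity traded falls to 2278. At q = 2278 the demand price is (40018 - 2278)/8 = 4717.5 and the supply price is (19782 + 2278)/5 = 4412.
Deadweight loss = ½ · (4717.5 - 4412) · (3218 - 2278) = ½ · 305.5 · 940 = 143585.

143585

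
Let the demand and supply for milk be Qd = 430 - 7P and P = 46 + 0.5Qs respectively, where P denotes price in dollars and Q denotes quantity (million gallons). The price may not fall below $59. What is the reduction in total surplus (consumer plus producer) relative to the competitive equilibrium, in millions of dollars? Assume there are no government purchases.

Rearranging supply gives Qs = 2P - 92. Without the control the market clears where 430 - 7P = 2P - 92, i.e. P* = 58 and Q* = 24.
Because the floor (59) lies above the market-clearing price, it is binding.
At P = 59: Qd = 430 - 7·59 = 17 and Qs = 2·59 - 92 = 26.
Quantity traded falls to 17. At Q = 17 the demand price is (430 - 17)/7 = 59 and the supply price is (92 + 17)/2 = 54.5.
Deadweight loss = ½ · (59 - 54.5) · (24 - 17) = ½ · 4.5 · 7 = 15.75.

15.75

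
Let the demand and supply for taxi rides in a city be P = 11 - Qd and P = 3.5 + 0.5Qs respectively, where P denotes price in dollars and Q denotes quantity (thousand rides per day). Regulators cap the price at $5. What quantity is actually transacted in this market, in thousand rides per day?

Rearranging demand gives Qd = 11 - P; rearranging supply gives Qs = 2P - 7. Setting quantity demanded equal to quantity supplied, 11 - P = 2P - 7, gives P* = 6 and Q* = 5.
The ceiling of 5 is below the equilibrium price 6, so it binds.
At P = 5: Qd = 11 - 5 = 6 and Qs = 2·5 - 7 = 3.
The quantity actually transacted is the short side, supply: 3.

3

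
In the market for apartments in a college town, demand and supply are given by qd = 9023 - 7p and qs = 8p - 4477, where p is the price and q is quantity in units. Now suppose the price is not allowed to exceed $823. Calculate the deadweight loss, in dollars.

Setting quantity demanded equal to quantity supplied, 9023 - 7p = 8p - 4477, gives p* = 900 and q* = 2723.
Since 823 < 900, the ceiling is binding.
At p = 823: qd = 9023 - 7·823 = 3262 and qs = 8·823 - 4477 = 2107.
Quantity traded falls to 2107. At q = 2107 the demand price is (9023 - 2107)/7 = 988 and the supply price is (4477 + 2107)/8 = 823.
Deadweight loss = ½ · (988 - 823) · (2723 - 2107) = ½ · 165 · 616 = 50820.

50820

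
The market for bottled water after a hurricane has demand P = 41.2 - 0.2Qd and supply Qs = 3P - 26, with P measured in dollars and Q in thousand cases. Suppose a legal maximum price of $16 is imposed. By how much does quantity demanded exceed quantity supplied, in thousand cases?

Rearranging demand gives Qd = 206 - 5P. Equilibrium: 206 - 5P = 3P - 26, so 232 = 8P and P* = 29, Q* = 61.
The ceiling of 16 is below the equilibrium price 29, so it binds.
At P = 16: Qd = 206 - 5·16 = 126 and Qs = 3·16 - 26 = 22.
Shortage = Qd - Qs = 126 - 22 = 104.

104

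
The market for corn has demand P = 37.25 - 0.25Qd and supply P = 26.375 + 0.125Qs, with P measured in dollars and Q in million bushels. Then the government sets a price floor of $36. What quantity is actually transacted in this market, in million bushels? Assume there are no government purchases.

Rearranging demand gives Qd = 149 - 4P; rearranging supply gives Qs = 8P - 211. Without the control the market clears where 149 - 4P = 8P - 211, i.e. P* = 30 and Q* = 29.
Because the floor (36) lies above the market-clearing price, it is binding.
At P = 36: Qd = 149 - 4·36 = 5 and Qs = 8·36 - 211 = 77.
The quantity actually transacted is the short side, demand: 5.

5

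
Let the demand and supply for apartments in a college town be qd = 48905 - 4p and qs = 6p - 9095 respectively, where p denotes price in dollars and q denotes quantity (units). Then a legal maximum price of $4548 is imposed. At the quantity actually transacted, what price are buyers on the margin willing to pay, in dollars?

7678

Without the control the market clears where 48905 - 4p = 6p - 9095, i.e. p* = 5800 and q* = 25705.
Because the ceiling (4548) lies below the market-clearing price, it is binding.
At p = 4548: qd = 48905 - 4·4548 = 30713 and qs = 6·4548 - 9095 = 18193.
Only 18193 units reach the market. On the demand curve, the marginal buyer's willingness to pay at q = 18193 is (48905 - 18193)/4 = 7678.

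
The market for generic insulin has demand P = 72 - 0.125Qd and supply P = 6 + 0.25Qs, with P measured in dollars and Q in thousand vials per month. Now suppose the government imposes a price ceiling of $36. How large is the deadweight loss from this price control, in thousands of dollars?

588

Rearranging demand gives Qd = 576 - 8P; rearranging supply gives Qs = 4P - 24. Setting quantity demanded equal to quantity supplied, 576 - 8P = 4P - 24, gives P* = 50 and Q* = 176.
Because the ceiling (36) lies below the market-clearing price, it is binding.
At P = 36: Qd = 576 - 8·36 = 288 and Qs = 4·36 - 24 = 120.
Quantity traded falls to 120. At Q = 120 the demand price is (576 - 120)/8 = 57 and the supply price is (24 + 120)/4 = 36.
Deadweight loss = ½ · (57 - 36) · (176 - 120) = ½ · 21 · 56 = 588.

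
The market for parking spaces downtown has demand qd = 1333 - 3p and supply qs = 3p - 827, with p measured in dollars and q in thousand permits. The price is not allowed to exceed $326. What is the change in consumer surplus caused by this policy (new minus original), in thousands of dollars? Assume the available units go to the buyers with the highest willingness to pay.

Without the control the market clears where 1333 - 3p = 3p - 827, i.e. p* = 360 and q* = 253.
The ceiling of 326 is below the equilibrium price 360, so it binds.
At p = 326: qd = 1333 - 3·326 = 355 and qs = 3·326 - 827 = 151.
Consumer surplus without the control is ½ · (1333/3 - 360) · 253 = 64009/6.
With the ceiling, 151 units are sold at 326 (assume they go to the highest-value buyers). The demand price at q = 151 is 394, so CS = ½ · [(1333/3 - 326) + (394 - 326)] · 151 = 84409/6.
Change in consumer surplus = 84409/6 - 64009/6 = 3400.

3400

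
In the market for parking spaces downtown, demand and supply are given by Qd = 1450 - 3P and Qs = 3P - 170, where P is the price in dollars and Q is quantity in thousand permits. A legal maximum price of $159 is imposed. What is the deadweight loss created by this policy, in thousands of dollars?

36963

Setting quantity demanded equal to quantity supplied, 1450 - 3P = 3P - 170, gives P* = 270 and Q* = 640.
The ceiling of 159 is below the equilibrium price 270, so it binds.
At P = 159: Qd = 1450 - 3·159 = 973 and Qs = 3·159 - 170 = 307.
Quantity traded falls to 307. At Q = 307 the demand price is (1450 - 307)/3 = 381 and the supply price is (170 + 307)/3 = 159.
Deadweight loss = ½ · (381 - 159) · (640 - 307) = ½ · 222 · 333 = 36963.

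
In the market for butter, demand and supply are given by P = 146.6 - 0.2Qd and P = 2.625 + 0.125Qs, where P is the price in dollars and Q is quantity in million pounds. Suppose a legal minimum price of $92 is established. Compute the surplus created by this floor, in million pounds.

442

Rearranging demand gives Qd = 733 - 5P; rearranging supply gives Qs = 8P - 21. In a free market, 733 - 5P = 8P - 21 gives the equilibrium P* = 58, Q* = 443.
Since 92 > 58, the floor is binding.
At P = 92: Qd = 733 - 5·92 = 273 and Qs = 8·92 - 21 = 715.
Surplus = Qs - Qd = 715 - 273 = 442.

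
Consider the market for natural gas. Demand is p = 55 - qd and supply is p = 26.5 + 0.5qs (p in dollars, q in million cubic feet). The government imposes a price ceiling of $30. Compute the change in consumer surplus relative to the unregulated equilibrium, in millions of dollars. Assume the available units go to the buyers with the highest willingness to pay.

-30

Rearranging demand gives qd = 55 - p; rearranging supply gives qs = 2p - 53. Without the control the market clears where 55 - p = 2p - 53, i.e. p* = 36 and q* = 19.
Because the ceiling (30) lies below the market-clearing price, it is binding.
At p = 30: qd = 55 - 30 = 25 and qs = 2·30 - 53 = 7.
Consumer surplus without the control is ½ · (55 - 36) · 19 = 180.5.
With the ceiling, 7 units are sold at 30 (assume they go to the highest-value buyers). The demand price at q = 7 is 48, so CS = ½ · [(55 - 30) + (48 - 30)] · 7 = 150.5.
Change in consumer surplus = 150.5 - 180.5 = -30.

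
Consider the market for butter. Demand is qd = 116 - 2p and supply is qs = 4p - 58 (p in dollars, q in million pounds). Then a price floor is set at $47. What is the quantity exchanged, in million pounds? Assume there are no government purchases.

Without the control the market clears where 116 - 2p = 4p - 58, i.e. p* = 29 and q* = 58.
The floor of 47 is above the equilibrium price 29, so it binds.
At p = 47: qd = 116 - 2·47 = 22 and qs = 4·47 - 58 = 130.
The quantity actually transacted is the short side, demand: 22.

22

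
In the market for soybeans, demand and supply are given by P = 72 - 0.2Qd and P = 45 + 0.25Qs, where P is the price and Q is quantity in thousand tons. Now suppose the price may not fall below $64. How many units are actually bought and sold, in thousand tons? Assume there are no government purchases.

Rearranging demand gives Qd = 360 - 5P; rearranging supply gives Qs = 4P - 180. In a free market, 360 - 5P = 4P - 180 gives the equilibrium P* = 60, Q* = 60.
Since 64 > 60, the floor is binding.
At P = 64: Qd = 360 - 5·64 = 40 and Qs = 4·64 - 180 = 76.
The quantity actually transacted is the short side, demand: 40.

40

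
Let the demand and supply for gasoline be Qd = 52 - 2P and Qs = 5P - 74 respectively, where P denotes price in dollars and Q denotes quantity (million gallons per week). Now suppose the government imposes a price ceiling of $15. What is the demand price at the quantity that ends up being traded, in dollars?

25.5

Without the control the market clears where 52 - 2P = 5P - 74, i.e. P* = 18 and Q* = 16.
Because the ceiling (15) lies below the market-clearing price, it is binding.
At P = 15: Qd = 52 - 2·15 = 22 and Qs = 5·15 - 74 = 1.
Only 1 units reach the market. On the demand curve, the marginal buyer's willingness to pay at Q = 1 is (52 - 1)/2 = 25.5.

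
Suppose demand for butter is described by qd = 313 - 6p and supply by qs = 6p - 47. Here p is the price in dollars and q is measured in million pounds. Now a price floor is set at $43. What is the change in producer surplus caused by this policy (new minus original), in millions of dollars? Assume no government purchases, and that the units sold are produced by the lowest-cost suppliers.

In a free market, 313 - 6p = 6p - 47 gives the equilibrium p* = 30, q* = 133.
The floor of 43 is above the equilibrium price 30, so it binds.
At p = 43: qd = 313 - 6·43 = 55 and qs = 6·43 - 47 = 211.
Producer surplus without the control is ½ · (30 - 47/6) · 133 = 17689/12.
With the floor, 55 units are sold at 43. The supply price at q = 55 is 17, so PS = ½ · [(43 - 47/6) + (43 - 17)] · 55 = 20185/12.
Change in producer surplus = 20185/12 - 17689/12 = 208.

208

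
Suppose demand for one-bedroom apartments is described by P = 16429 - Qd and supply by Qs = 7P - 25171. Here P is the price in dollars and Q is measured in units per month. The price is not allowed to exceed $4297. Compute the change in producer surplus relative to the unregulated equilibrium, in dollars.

Rearranging demand gives Qd = 16429 - P. In a free market, 16429 - P = 7P - 25171 gives the equilibrium P* = 5200, Q* = 11229.
The ceiling of 4297 is below the equilibrium price 5200, so it binds.
At P = 4297: Qd = 16429 - 4297 = 12132 and Qs = 7·4297 - 25171 = 4908.
Producer surplus without the control is ½ · (5200 - 25171/7) · 11229 = 126090441/14.
With the ceiling, producers sell 4908 units at 4297, so PS = ½ · (4297 - 25171/7) · 4908 = 12044232/7.
Change in producer surplus = 12044232/7 - 126090441/14 = -7285855.5.

-7285855.5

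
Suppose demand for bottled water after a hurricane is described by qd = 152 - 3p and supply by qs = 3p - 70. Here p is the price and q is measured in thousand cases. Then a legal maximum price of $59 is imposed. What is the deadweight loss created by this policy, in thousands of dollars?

0

Equilibrium: 152 - 3p = 3p - 70, so 222 = 6p and p* = 37, q* = 41.
The ceiling of 59 is above the equilibrium price 37, so it is not binding; the market clears at p* = 37, q* = 41.
Since the control does not bind, no trades are prevented and deadweight loss is zero.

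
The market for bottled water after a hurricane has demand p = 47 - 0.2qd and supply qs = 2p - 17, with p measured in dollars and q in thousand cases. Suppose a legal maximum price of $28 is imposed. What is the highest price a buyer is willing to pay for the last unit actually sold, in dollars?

Rearranging demand gives qd = 235 - 5p. Without the control the market clears where 235 - 5p = 2p - 17, i.e. p* = 36 and q* = 55.
Since 28 < 36, the ceiling is binding.
At p = 28: qd = 235 - 5·28 = 95 and qs = 2·28 - 17 = 39.
Only 39 units reach the market. On the demand curve, the marginal buyer's willingness to pay at q = 39 is (235 - 39)/5 = 39.2.

39.2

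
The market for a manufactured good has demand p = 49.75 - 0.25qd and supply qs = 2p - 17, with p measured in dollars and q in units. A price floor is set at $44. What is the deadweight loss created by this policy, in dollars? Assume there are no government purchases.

Rearranging demand gives qd = 199 - 4p. Without the control the market clears where 199 - 4p = 2p - 17, i.e. p* = 36 and q* = 55.
Since 44 > 36, the floor is binding.
At p = 44: qd = 199 - 4·44 = 23 and qs = 2·44 - 17 = 71.
Quantity traded falls to 23. At q = 23 the demand price is (199 - 23)/4 = 44 and the supply price is (17 + 23)/2 = 20.
Deadweight loss = ½ · (44 - 20) · (55 - 23) = ½ · 24 · 32 = 384.

384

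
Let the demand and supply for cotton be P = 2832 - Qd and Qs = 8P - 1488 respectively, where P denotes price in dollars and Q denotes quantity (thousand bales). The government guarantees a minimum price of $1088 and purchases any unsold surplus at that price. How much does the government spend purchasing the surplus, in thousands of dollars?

Rearranging demand gives Qd = 2832 - P. Without the control the market clears where 2832 - P = 8P - 1488, i.e. P* = 480 and Q* = 2352.
Because the floor (1088) lies above the market-clearing price, it is binding.
At P = 1088: Qd = 2832 - 1088 = 1744 and Qs = 8·1088 - 1488 = 7216.
Surplus = Qs - Qd = 5472.
Government expenditure = surplus × support price = 5472 × 1088 = 5953536.

5953536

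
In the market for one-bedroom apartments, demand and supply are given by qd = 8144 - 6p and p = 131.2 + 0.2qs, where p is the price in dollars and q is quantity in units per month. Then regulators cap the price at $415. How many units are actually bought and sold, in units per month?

Rearranging supply gives qs = 5p - 656. Setting quantity demanded equal to quantity supplied, 8144 - 6p = 5p - 656, gives p* = 800 and q* = 3344.
Because the ceiling (415) lies below the market-clearing price, it is binding.
At p = 415: qd = 8144 - 6·415 = 5654 and qs = 5·415 - 656 = 1419.
The quantity actually transacted is the short side, supply: 1419.

1419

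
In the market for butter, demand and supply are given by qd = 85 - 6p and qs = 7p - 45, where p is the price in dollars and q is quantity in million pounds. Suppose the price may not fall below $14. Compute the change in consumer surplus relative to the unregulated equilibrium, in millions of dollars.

-52

In a free market, 85 - 6p = 7p - 45 gives the equilibrium p* = 10, q* = 25.
Since 14 > 10, the floor is binding.
At p = 14: qd = 85 - 6·14 = 1 and qs = 7·14 - 45 = 53.
Consumer surplus without the control is ½ · (85/6 - 10) · 25 = 625/12.
With the floor, consumers buy 1 units at 14, so CS = ½ · (85/6 - 14) · 1 = 1/12.
Change in consumer surplus = 1/12 - 625/12 = -52.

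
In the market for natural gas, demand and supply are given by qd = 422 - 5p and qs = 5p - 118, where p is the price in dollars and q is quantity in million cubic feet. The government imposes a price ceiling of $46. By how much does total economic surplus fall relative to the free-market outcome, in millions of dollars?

320

Setting quantity demanded equal to quantity supplied, 422 - 5p = 5p - 118, gives p* = 54 and q* = 152.
The ceiling of 46 is below the equilibrium price 54, so it binds.
At p = 46: qd = 422 - 5·46 = 192 and qs = 5·46 - 118 = 112.
Quantity traded falls to 112. At q = 112 the demand price is (422 - 112)/5 = 62 and the supply price is (118 + 112)/5 = 46.
Deadweight loss = ½ · (62 - 46) · (152 - 112) = ½ · 16 · 40 = 320.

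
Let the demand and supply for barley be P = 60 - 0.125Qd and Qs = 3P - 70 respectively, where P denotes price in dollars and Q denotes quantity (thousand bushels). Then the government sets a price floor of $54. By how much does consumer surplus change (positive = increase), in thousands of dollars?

Rearranging demand gives Qd = 480 - 8P. Equilibrium: 480 - 8P = 3P - 70, so 550 = 11P and P* = 50, Q* = 80.
Since 54 > 50, the floor is binding.
At P = 54: Qd = 480 - 8·54 = 48 and Qs = 3·54 - 70 = 92.
Consumer surplus without the control is ½ · (60 - 50) · 80 = 400.
With the floor, consumers buy 48 units at 54, so CS = ½ · (60 - 54) · 48 = 144.
Change in consumer surplus = 144 - 400 = -256.

-256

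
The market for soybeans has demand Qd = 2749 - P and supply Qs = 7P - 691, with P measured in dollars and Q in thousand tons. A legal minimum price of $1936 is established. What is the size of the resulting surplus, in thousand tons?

In a free market, 2749 - P = 7P - 691 gives the equilibrium P* = 430, Q* = 2319.
Since 1936 > 430, the floor is binding.
At P = 1936: Qd = 2749 - 1936 = 813 and Qs = 7·1936 - 691 = 12861.
Surplus = Qs - Qd = 12861 - 813 = 12048.

12048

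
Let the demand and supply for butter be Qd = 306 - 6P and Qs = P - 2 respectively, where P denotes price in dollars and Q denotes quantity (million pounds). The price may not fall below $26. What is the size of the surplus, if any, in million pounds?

In a free market, 306 - 6P = P - 2 gives the equilibrium P* = 44, Q* = 42.
The floor of 26 is below the equilibrium price 44, so it is not binding; the market clears at P* = 44, Q* = 42.
Since the control does not bind, there is no surplus.

0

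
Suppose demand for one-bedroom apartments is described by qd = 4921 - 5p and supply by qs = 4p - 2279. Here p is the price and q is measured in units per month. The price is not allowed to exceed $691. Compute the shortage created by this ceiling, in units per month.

Equilibrium: 4921 - 5p = 4p - 2279, so 7200 = 9p and p* = 800, q* = 921.
Since 691 < 800, the ceiling is binding.
At p = 691: qd = 4921 - 5·691 = 1466 and qs = 4·691 - 2279 = 485.
Shortage = qd - qs = 1466 - 485 = 981.

981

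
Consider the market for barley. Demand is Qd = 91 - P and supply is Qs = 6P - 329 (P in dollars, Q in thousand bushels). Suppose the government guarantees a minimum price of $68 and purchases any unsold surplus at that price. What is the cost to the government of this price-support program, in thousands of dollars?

3808

In a free market, 91 - P = 6P - 329 gives the equilibrium P* = 60, Q* = 31.
The floor of 68 is above the equilibrium price 60, so it binds.
At P = 68: Qd = 91 - 68 = 23 and Qs = 6·68 - 329 = 79.
Surplus = Qs - Qd = 56.
Government expenditure = surplus × support price = 56 × 68 = 3808.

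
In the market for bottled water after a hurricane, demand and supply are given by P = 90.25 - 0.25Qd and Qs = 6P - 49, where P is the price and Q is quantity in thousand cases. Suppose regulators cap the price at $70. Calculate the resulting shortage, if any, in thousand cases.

0

Rearranging demand gives Qd = 361 - 4P. Equilibrium: 361 - 4P = 6P - 49, so 410 = 10P and P* = 41, Q* = 197.
Since 70 is above P* = 41, the ceiling does not bind and the free-market outcome prevails.
Since the control does not bind, there is no shortage.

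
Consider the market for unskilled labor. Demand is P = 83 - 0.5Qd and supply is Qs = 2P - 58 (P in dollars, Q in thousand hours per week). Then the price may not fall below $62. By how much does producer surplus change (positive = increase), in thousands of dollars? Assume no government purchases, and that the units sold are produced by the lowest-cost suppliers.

216

Rearranging demand gives Qd = 166 - 2P. In a free market, 166 - 2P = 2P - 58 gives the equilibrium P* = 56, Q* = 54.
The floor of 62 is above the equilibrium price 56, so it binds.
At P = 62: Qd = 166 - 2·62 = 42 and Qs = 2·62 - 58 = 66.
Producer surplus without the control is ½ · (56 - 29) · 54 = 729.
With the floor, 42 units are sold at 62. The supply price at Q = 42 is 50, so PS = ½ · [(62 - 29) + (62 - 50)] · 42 = 945.
Change in producer surplus = 945 - 729 = 216.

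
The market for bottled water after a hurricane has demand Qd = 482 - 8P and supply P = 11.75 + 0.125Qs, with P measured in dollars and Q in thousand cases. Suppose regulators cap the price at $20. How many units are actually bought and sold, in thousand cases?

66

Rearranging supply gives Qs = 8P - 94. Without the control the market clears where 482 - 8P = 8P - 94, i.e. P* = 36 and Q* = 194.
Because the ceiling (20) lies below the market-clearing price, it is binding.
At P = 20: Qd = 482 - 8·20 = 322 and Qs = 8·20 - 94 = 66.
The quantity actually transacted is the short side, supply: 66.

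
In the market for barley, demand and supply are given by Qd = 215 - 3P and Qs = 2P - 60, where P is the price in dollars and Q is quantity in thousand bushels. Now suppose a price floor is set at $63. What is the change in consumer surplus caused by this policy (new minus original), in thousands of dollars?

-304

Without the control the market clears where 215 - 3P = 2P - 60, i.e. P* = 55 and Q* = 50.
Because the floor (63) lies above the market-clearing price, it is binding.
At P = 63: Qd = 215 - 3·63 = 26 and Qs = 2·63 - 60 = 66.
Consumer surplus without the control is ½ · (215/3 - 55) · 50 = 1250/3.
With the floor, consumers buy 26 units at 63, so CS = ½ · (215/3 - 63) · 26 = 338/3.
Change in consumer surplus = 338/3 - 1250/3 = -304.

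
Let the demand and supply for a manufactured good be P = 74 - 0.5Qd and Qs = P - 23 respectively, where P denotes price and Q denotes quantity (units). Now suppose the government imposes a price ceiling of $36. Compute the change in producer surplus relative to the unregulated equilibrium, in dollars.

-493.5

Rearranging demand gives Qd = 148 - 2P. Without the control the market clears where 148 - 2P = P - 23, i.e. P* = 57 and Q* = 34.
The ceiling of 36 is below the equilibrium price 57, so it binds.
At P = 36: Qd = 148 - 2·36 = 76 and Qs = 36 - 23 = 13.
Producer surplus without the control is ½ · (57 - 23) · 34 = 578.
With the ceiling, producers sell 13 units at 36, so PS = ½ · (36 - 23) · 13 = 84.5.
Change in producer surplus = 84.5 - 578 = -493.5.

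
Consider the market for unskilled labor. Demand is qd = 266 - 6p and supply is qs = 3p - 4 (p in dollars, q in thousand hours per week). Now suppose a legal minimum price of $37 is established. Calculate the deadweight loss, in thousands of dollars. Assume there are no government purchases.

Equilibrium: 266 - 6p = 3p - 4, so 270 = 9p and p* = 30, q* = 86.
The floor of 37 is above the equilibrium price 30, so it binds.
At p = 37: qd = 266 - 6·37 = 44 and qs = 3·37 - 4 = 107.
Quantity traded falls to 44. At q = 44 the demand price is (266 - 44)/6 = 37 and the supply price is (4 + 44)/3 = 16.
Deadweight loss = ½ · (37 - 16) · (86 - 44) = ½ · 21 · 42 = 441.

441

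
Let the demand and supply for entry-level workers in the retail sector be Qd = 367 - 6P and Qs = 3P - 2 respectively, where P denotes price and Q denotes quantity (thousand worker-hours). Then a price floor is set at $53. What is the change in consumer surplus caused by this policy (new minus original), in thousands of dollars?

Equilibrium: 367 - 6P = 3P - 2, so 369 = 9P and P* = 41, Q* = 121.
Since 53 > 41, the floor is binding.
At P = 53: Qd = 367 - 6·53 = 49 and Qs = 3·53 - 2 = 157.
Consumer surplus without the control is ½ · (367/6 - 41) · 121 = 14641/12.
With the floor, consumers buy 49 units at 53, so CS = ½ · (367/6 - 53) · 49 = 2401/12.
Change in consumer surplus = 2401/12 - 14641/12 = -1020.

-1020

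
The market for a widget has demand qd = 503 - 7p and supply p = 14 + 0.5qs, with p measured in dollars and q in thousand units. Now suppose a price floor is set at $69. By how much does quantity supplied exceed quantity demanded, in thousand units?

90

Rearranging supply gives qs = 2p - 28. Without the control the market clears where 503 - 7p = 2p - 28, i.e. p* = 59 and q* = 90.
Because the floor (69) lies above the market-clearing price, it is binding.
At p = 69: qd = 503 - 7·69 = 20 and qs = 2·69 - 28 = 110.
Surplus = qs - qd = 110 - 20 = 90.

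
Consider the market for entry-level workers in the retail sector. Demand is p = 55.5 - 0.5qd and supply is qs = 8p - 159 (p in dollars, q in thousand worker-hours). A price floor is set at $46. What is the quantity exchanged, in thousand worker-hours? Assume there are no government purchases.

19

Rearranging demand gives qd = 111 - 2p. Without the control the market clears where 111 - 2p = 8p - 159, i.e. p* = 27 and q* = 57.
The floor of 46 is above the equilibrium price 27, so it binds.
At p = 46: qd = 111 - 2·46 = 19 and qs = 8·46 - 159 = 209.
The quantity actually transacted is the short side, demand: 19.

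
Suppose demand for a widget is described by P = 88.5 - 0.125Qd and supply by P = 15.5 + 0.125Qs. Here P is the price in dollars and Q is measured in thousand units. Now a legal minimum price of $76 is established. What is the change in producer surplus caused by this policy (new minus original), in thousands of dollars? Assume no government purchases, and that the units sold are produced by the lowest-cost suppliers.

96

Rearranging demand gives Qd = 708 - 8P; rearranging supply gives Qs = 8P - 124. Equilibrium: 708 - 8P = 8P - 124, so 832 = 16P and P* = 52, Q* = 292.
Because the floor (76) lies above the market-clearing price, it is binding.
At P = 76: Qd = 708 - 8·76 = 100 and Qs = 8·76 - 124 = 484.
Producer surplus without the control is ½ · (52 - 15.5) · 292 = 5329.
With the floor, 100 units are sold at 76. The supply price at Q = 100 is 28, so PS = ½ · [(76 - 15.5) + (76 - 28)] · 100 = 5425.
Change in producer surplus = 5425 - 5329 = 96.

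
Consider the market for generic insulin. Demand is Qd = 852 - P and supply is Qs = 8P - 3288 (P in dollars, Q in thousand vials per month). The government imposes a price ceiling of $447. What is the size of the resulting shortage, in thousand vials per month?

117

Without the control the market clears where 852 - P = 8P - 3288, i.e. P* = 460 and Q* = 392.
Since 447 < 460, the ceiling is binding.
At P = 447: Qd = 852 - 447 = 405 and Qs = 8·447 - 3288 = 288.
Shortage = Qd - Qs = 405 - 288 = 117.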